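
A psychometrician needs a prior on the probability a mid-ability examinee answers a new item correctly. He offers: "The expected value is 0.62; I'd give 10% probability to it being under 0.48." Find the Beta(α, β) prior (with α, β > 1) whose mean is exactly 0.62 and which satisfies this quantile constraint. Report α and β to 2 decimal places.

α ≈ 12.47, β ≈ 7.65

With mean 0.62 fixed, write α = 0.62s, β = 0.38s where s = α+β.
Need P(θ < 0.48) = 0.1 under Beta(0.62s, 0.38s). Normal approximation: (q−m)/√(m(1−m)/s) ≈ z_{0.1} = -1.28, so s ≈ 0.62·0.38·(-1.28)²/(0.48−0.62)² = 19.7.
At s = 19.7: P(θ<0.48) ≈ 0.102. Adjusting to match 0.1 gives s ≈ 20.12.
So α = 0.62·20.12 ≈ 12.47, β = 0.38·20.12 ≈ 7.65.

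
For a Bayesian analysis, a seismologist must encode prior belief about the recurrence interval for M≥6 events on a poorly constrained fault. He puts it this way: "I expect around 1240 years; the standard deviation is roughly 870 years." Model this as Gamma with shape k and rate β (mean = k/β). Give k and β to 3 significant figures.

For Gamma(k, rate β): mean = k/β, variance = k/β², so CV = 1/√k.
CV = SD/mean = 870/1240 = 0.7016, hence k = 1/CV² = 2.03.
Then β = k/mean = 2.03/1240 = 0.00164.

k ≈ 2.03, β ≈ 0.00164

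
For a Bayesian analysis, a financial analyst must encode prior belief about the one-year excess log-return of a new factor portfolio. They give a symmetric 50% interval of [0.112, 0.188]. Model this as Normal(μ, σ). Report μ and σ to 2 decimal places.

A symmetric 50% interval runs μ ± z·σ with z = 0.6745.
Half-width = 0.038, so σ = 0.038/0.6745 = 0.06.
μ is the interval midpoint, 0.15.

μ = 0.15, σ = 0.06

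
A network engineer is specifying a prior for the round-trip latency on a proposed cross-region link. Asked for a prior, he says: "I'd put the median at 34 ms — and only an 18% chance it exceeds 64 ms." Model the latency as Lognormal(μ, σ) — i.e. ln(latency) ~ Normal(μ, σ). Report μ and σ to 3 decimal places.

If T ~ Lognormal(μ,σ) then ln T ~ Normal(μ,σ), so the p-quantile of ln T is μ + z_p·σ.
ln(34) = 3.526 and ln(64) = 4.159; z_{0.5} = 0, z_{0.82} = 0.9154.
σ = (4.159 − 3.526)/(0.9154 − (0)) = 0.691.
μ = 3.526 − (0)·0.691 = 3.526.

μ ≈ 3.526, σ ≈ 0.691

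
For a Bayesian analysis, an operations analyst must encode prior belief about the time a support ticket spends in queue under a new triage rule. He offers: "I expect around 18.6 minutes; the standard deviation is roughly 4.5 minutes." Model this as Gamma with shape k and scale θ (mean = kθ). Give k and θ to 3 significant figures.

For Gamma(k, scale θ): mean = kθ, variance = kθ², so CV = 1/√k.
CV = SD/mean = 4.5/18.6 = 0.2419, hence k = 1/CV² = 17.1.
Then θ = mean/k = 18.6/17.1 = 1.09.

k ≈ 17.1, θ ≈ 1.09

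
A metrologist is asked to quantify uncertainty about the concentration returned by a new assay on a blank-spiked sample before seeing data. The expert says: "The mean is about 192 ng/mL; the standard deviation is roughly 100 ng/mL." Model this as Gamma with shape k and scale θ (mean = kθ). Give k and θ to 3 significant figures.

k ≈ 3.69, θ ≈ 52.1

For Gamma(k, scale θ): mean = kθ, variance = kθ², so CV = 1/√k.
CV = SD/mean = 100/192 = 0.5208, hence k = 1/CV² = 3.69.
Then θ = mean/k = 192/3.69 = 52.1.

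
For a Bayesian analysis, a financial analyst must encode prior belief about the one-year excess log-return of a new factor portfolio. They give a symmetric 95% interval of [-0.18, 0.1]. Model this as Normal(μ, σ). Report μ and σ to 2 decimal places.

A symmetric 95% interval runs μ ± z·σ with z = 1.96.
Half-width = 0.14, so σ = 0.14/1.96 = 0.07.
μ is the interval midpoint, -0.04.

μ = -0.04, σ = 0.07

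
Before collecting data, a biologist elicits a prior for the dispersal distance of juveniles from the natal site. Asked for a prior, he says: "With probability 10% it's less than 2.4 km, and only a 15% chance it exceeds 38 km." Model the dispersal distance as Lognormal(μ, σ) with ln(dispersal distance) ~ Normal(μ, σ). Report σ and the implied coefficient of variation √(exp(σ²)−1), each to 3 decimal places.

σ ≈ 1.192, CV ≈ 1.771

If T ~ Lognormal(μ,σ) then ln T ~ Normal(μ,σ), so the p-quantile of ln T is μ + z_p·σ.
ln(2.4) = 0.8755 and ln(38) = 3.638; z_{0.1} = -1.282, z_{0.85} = 1.036.
σ = (3.638 − 0.8755)/(1.036 − (-1.282)) = 1.192.
μ = 0.8755 − (-1.282)·1.192 = 2.403.
CV = √(exp(σ²)−1) = √(exp(1.4199)−1) = 1.771.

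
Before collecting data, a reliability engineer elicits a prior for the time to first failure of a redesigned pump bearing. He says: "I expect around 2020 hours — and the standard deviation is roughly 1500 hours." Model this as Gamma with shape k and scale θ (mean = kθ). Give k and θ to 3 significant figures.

For Gamma(k, scale θ): mean = kθ, variance = kθ², so CV = 1/√k.
CV = SD/mean = 1500/2020 = 0.7426, hence k = 1/CV² = 1.81.
Then θ = mean/k = 2020/1.81 = 1110.

k ≈ 1.81, θ ≈ 1110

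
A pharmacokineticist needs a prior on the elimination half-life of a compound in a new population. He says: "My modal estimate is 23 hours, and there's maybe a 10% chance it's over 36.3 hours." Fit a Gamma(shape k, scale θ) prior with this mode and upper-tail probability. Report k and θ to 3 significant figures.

Gamma(k,θ) with k>1 has mode (k−1)θ, so θ = 23/(k−1).
Need P(X < 36.3) = 0.9 with θ tied to k this way. Start at k = 2, θ = 23: P(X<36.3) ≈ 0.468.
Too low — raise k to concentrate. Iterating converges to k ≈ 10.
Then θ = 23/(10−1) ≈ 2.55.

k ≈ 10, θ ≈ 2.55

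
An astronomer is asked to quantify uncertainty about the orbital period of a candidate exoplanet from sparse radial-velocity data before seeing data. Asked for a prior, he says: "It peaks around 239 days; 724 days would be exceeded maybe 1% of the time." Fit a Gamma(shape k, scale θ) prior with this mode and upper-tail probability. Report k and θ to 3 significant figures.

k ≈ 4.66, θ ≈ 65.4

Gamma(k,θ) with k>1 has mode (k−1)θ, so θ = 239/(k−1).
Need P(X < 724) = 0.99 with θ tied to k this way. Start at k = 2, θ = 239: P(X<724) ≈ 0.805.
Too low — raise k to concentrate. Iterating converges to k ≈ 4.66.
Then θ = 239/(4.66−1) ≈ 65.4.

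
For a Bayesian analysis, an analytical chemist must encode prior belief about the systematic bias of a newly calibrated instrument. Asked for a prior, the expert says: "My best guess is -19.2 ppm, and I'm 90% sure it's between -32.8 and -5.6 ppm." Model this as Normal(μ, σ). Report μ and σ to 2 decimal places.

A symmetric 90% interval runs μ ± z·σ with z = 1.645.
Half-width = 13.6, so σ = 13.6/1.645 = 8.27.
μ is the stated best guess, -19.20.

μ = -19.20, σ = 8.27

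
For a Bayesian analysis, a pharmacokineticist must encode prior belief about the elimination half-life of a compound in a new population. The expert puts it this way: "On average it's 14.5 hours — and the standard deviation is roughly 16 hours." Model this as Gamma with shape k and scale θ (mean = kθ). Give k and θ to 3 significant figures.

k ≈ 0.821, θ ≈ 17.7

For Gamma(k, scale θ): mean = kθ, variance = kθ², so CV = 1/√k.
CV = SD/mean = 16/14.5 = 1.103, hence k = 1/CV² = 0.821.
Then θ = mean/k = 14.5/0.821 = 17.7.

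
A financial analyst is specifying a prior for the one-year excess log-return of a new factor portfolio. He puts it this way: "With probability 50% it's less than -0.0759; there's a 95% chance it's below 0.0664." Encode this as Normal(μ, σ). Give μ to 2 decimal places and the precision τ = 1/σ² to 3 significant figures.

μ = -0.08, τ = 134

For Normal(μ,σ), the p-quantile is μ + z_p·σ. Here z_{0.5} = 0, z_{0.95} = 1.645.
So -0.0759 = μ + 0σ and 0.0664 = μ + 1.645σ.
Subtracting: σ = (0.0664 − -0.0759)/(1.645 − (0)) = 0.09.
Then μ = -0.0759 − (0)·0.09 = -0.08.
Precision τ = 1/σ² = 1/0.08651² = 134.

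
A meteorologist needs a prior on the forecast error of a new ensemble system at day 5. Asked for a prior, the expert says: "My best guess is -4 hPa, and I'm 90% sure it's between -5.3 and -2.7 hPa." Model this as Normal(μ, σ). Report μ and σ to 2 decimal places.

μ = -4.00, σ = 0.79

A symmetric 90% interval runs μ ± z·σ with z = 1.645.
Half-width = 1.3, so σ = 1.3/1.645 = 0.79.
μ is the stated best guess, -4.00.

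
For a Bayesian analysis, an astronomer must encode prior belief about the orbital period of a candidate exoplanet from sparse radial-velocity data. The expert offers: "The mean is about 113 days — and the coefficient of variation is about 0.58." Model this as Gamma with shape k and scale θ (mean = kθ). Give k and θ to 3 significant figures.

For Gamma(k, scale θ): mean = kθ, variance = kθ², so CV = 1/√k.
CV = 0.58, hence k = 1/CV² = 2.97.
Then θ = mean/k = 113/2.97 = 38.

k ≈ 2.97, θ ≈ 38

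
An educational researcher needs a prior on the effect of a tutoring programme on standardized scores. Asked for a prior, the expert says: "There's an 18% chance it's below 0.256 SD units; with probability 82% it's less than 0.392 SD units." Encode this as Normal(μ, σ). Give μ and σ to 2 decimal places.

μ = 0.32, σ = 0.07

For Normal(μ,σ), the p-quantile is μ + z_p·σ. Here z_{0.18} = -0.9154, z_{0.82} = 0.9154.
So 0.256 = μ − 0.9154σ and 0.392 = μ + 0.9154σ.
Subtracting: σ = (0.392 − 0.256)/(0.9154 − (-0.9154)) = 0.07.
Then μ = 0.256 − (-0.9154)·0.07 = 0.32.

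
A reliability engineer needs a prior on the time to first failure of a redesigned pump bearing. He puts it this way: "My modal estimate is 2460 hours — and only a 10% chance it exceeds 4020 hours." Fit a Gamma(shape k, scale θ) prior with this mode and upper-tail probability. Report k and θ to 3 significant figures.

Gamma(k,θ) with k>1 has mode (k−1)θ, so θ = 2460/(k−1).
Need P(X < 4020) = 0.9 with θ tied to k this way. Start at k = 2, θ = 2460: P(X<4020) ≈ 0.486.
Too low — raise k to concentrate. Iterating converges to k ≈ 8.81.
Then θ = 2460/(8.81−1) ≈ 315.

k ≈ 8.81, θ ≈ 315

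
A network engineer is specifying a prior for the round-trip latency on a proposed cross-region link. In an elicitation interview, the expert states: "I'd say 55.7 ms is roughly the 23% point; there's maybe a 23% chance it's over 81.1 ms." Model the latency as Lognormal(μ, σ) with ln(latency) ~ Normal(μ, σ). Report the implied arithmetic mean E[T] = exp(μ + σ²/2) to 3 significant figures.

E[T] ≈ 69.4 ms

If T ~ Lognormal(μ,σ) then ln T ~ Normal(μ,σ), so the p-quantile of ln T is μ + z_p·σ.
ln(55.7) = 4.02 and ln(81.1) = 4.396; z_{0.23} = -0.7388, z_{0.77} = 0.7388.
σ = (4.396 − 4.02)/(0.7388 − (-0.7388)) = 0.254.
μ = 4.02 − (-0.7388)·0.254 = 4.208.
E[T] = exp(μ + σ²/2) = exp(4.208 + 0.0323) = 69.4 ms.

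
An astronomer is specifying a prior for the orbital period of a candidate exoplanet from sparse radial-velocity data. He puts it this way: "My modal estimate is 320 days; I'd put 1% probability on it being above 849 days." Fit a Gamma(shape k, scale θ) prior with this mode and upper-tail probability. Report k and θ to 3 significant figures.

k ≈ 5.87, θ ≈ 65.8

Gamma(k,θ) with k>1 has mode (k−1)θ, so θ = 320/(k−1).
Need P(X < 849) = 0.99 with θ tied to k this way. Start at k = 2, θ = 320: P(X<849) ≈ 0.743.
Too low — raise k to concentrate. Iterating converges to k ≈ 5.87.
Then θ = 320/(5.87−1) ≈ 65.8.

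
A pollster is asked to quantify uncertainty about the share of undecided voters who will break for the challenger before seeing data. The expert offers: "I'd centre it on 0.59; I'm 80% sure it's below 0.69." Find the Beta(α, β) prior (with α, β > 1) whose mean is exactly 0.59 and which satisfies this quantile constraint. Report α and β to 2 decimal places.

With mean 0.59 fixed, write α = 0.59s, β = 0.41s where s = α+β.
Need P(θ < 0.69) = 0.8 under Beta(0.59s, 0.41s). Normal approximation: (q−m)/√(m(1−m)/s) ≈ z_{0.8} = 0.842, so s ≈ 0.59·0.41·(0.842)²/(0.69−0.59)² = 17.1.
At s = 17.1: P(θ<0.69) ≈ 0.797. Adjusting to match 0.8 gives s ≈ 17.54.
So α = 0.59·17.54 ≈ 10.35, β = 0.41·17.54 ≈ 7.19.

α ≈ 10.35, β ≈ 7.19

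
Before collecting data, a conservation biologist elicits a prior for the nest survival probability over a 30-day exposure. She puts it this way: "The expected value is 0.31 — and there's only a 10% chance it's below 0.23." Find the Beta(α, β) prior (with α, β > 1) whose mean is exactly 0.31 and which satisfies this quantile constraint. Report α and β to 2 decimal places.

α ≈ 16.19, β ≈ 36.04

With mean 0.31 fixed, write α = 0.31s, β = 0.69s where s = α+β.
Need P(θ < 0.23) = 0.1 under Beta(0.31s, 0.69s). Normal approximation: (q−m)/√(m(1−m)/s) ≈ z_{0.1} = -1.28, so s ≈ 0.31·0.69·(-1.28)²/(0.23−0.31)² = 54.9.
At s = 54.9: P(θ<0.23) ≈ 0.094. Adjusting to match 0.1 gives s ≈ 52.23.
So α = 0.31·52.23 ≈ 16.19, β = 0.69·52.23 ≈ 36.04.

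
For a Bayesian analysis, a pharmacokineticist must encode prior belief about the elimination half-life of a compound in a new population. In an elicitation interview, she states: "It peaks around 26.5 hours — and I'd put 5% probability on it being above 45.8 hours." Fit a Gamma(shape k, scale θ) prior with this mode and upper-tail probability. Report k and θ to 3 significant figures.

Gamma(k,θ) with k>1 has mode (k−1)θ, so θ = 26.5/(k−1).
Need P(X < 45.8) = 0.95 with θ tied to k this way. Start at k = 2, θ = 26.5: P(X<45.8) ≈ 0.515.
Too low — raise k to concentrate. Iterating converges to k ≈ 10.3.
Then θ = 26.5/(10.3−1) ≈ 2.84.

k ≈ 10.3, θ ≈ 2.84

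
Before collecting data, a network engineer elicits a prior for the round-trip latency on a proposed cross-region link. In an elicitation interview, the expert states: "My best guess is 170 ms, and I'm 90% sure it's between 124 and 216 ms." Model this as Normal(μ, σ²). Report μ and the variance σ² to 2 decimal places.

A symmetric 90% interval runs μ ± z·σ with z = 1.645.
Half-width = 46, so σ = 46/1.645 = 27.966 and σ² = 782.10.
μ is the stated best guess, 170.00.

μ = 170.00, σ² = 782.10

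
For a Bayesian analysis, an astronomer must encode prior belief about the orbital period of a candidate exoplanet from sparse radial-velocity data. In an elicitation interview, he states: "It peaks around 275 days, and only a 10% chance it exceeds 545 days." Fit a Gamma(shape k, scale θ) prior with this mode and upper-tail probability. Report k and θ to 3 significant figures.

Gamma(k,θ) with k>1 has mode (k−1)θ, so θ = 275/(k−1).
Need P(X < 545) = 0.9 with θ tied to k this way. Start at k = 2, θ = 275: P(X<545) ≈ 0.589.
Too low — raise k to concentrate. Iterating converges to k ≈ 5.1.
Then θ = 275/(5.1−1) ≈ 67.1.

k ≈ 5.1, θ ≈ 67.1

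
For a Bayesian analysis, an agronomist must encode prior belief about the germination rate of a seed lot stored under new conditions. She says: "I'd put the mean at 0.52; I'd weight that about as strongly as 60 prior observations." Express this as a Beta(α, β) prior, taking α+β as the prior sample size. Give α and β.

α = 31.2, β = 28.8

Under the effective-sample-size interpretation, Beta(α, β) has prior mean α/(α+β) and prior sample size α+β.
So α+β = 60 and α/(α+β) = 0.52, giving α = 0.52·60 = 31.2 and β = 60 − 31.2 = 28.8.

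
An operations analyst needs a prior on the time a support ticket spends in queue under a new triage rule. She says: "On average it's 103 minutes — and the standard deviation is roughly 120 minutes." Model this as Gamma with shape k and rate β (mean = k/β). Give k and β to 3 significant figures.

k ≈ 0.737, β ≈ 0.00715

For Gamma(k, rate β): mean = k/β, variance = k/β², so CV = 1/√k.
CV = SD/mean = 120/103 = 1.165, hence k = 1/CV² = 0.737.
Then β = k/mean = 0.737/103 = 0.00715.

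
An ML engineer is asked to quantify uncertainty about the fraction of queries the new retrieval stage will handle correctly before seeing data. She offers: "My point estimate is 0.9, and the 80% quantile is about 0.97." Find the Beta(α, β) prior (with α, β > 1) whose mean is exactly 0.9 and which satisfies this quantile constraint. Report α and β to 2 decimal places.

With mean 0.9 fixed, write α = 0.9s, β = 0.1s where s = α+β.
Need P(θ < 0.97) = 0.8 under Beta(0.9s, 0.1s). Normal approximation: (q−m)/√(m(1−m)/s) ≈ z_{0.8} = 0.842, so s ≈ 0.9·0.1·(0.842)²/(0.97−0.9)² = 13.0.
At s = 13.0: P(θ<0.97) ≈ 0.813. Adjusting to match 0.8 gives s ≈ 12.15.
So α = 0.9·12.15 ≈ 10.94, β = 0.1·12.15 ≈ 1.22.

α ≈ 10.94, β ≈ 1.22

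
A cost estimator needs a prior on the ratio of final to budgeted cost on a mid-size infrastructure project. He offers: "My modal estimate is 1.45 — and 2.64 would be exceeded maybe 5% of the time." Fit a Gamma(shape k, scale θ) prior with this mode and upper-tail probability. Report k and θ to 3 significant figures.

k ≈ 8.76, θ ≈ 0.187

Gamma(k,θ) with k>1 has mode (k−1)θ, so θ = 1.45/(k−1).
Need P(X < 2.64) = 0.95 with θ tied to k this way. Start at k = 2, θ = 1.45: P(X<2.64) ≈ 0.543.
Too low — raise k to concentrate. Iterating converges to k ≈ 8.76.
Then θ = 1.45/(8.76−1) ≈ 0.187.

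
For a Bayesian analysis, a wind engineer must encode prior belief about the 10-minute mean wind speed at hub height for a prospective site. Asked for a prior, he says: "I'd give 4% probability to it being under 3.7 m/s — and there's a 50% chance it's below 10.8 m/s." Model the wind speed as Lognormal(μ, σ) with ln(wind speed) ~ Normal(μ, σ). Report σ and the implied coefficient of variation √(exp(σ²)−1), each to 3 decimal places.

If T ~ Lognormal(μ,σ) then ln T ~ Normal(μ,σ), so the p-quantile of ln T is μ + z_p·σ.
ln(3.7) = 1.308 and ln(10.8) = 2.38; z_{0.04} = -1.751, z_{0.5} = 0.
σ = (2.38 − 1.308)/(0 − (-1.751)) = 0.612.
μ = 1.308 − (-1.751)·0.612 = 2.380.
CV = √(exp(σ²)−1) = √(exp(0.3744)−1) = 0.674.

σ ≈ 0.612, CV ≈ 0.674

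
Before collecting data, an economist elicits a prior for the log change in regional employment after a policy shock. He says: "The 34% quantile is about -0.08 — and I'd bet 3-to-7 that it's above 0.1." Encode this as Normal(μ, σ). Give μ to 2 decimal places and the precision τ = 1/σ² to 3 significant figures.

μ = -0.00, τ = 27.1

The p-quantile of Normal(μ,σ) is μ + z_p·σ, with z_{0.34} = -0.4125 and z_{0.7} = 0.5244.
Eliminate σ: μ = (z₂·x₁ − z₁·x₂)/(z₂ − z₁) = (0.5244·-0.08 − (-0.4125)·0.1)/0.9369 = -0.00.
Then σ = (x₂ − x₁)/(z₂ − z₁) = (0.1 − -0.08)/0.9369 = 0.19.
Precision τ = 1/σ² = 1/0.1921² = 27.1.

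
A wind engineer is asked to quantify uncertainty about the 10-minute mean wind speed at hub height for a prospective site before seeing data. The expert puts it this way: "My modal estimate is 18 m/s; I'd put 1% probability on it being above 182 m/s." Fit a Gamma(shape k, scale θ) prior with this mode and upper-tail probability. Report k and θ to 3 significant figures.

k ≈ 1.58, θ ≈ 31.2

Gamma(k,θ) with k>1 has mode (k−1)θ, so θ = 18/(k−1).
Need P(X < 182) = 0.99 with θ tied to k this way. Start at k = 2, θ = 18: P(X<182) ≈ 1.000.
Too high — lower k to spread out. Iterating converges to k ≈ 1.58.
Then θ = 18/(1.58−1) ≈ 31.2.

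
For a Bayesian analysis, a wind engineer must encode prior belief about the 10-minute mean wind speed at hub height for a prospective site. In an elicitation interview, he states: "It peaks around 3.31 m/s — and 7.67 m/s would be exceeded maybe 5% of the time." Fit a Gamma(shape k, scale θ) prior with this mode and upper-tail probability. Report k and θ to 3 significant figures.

k ≈ 4.88, θ ≈ 0.854

Gamma(k,θ) with k>1 has mode (k−1)θ, so θ = 3.31/(k−1).
Need P(X < 7.67) = 0.95 with θ tied to k this way. Start at k = 2, θ = 3.31: P(X<7.67) ≈ 0.673.
Too low — raise k to concentrate. Iterating converges to k ≈ 4.88.
Then θ = 3.31/(4.88−1) ≈ 0.854.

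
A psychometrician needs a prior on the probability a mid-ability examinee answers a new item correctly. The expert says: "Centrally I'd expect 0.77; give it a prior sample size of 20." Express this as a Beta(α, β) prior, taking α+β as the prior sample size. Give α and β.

α = 15.4, β = 4.6

Under the effective-sample-size interpretation, Beta(α, β) has prior mean α/(α+β) and prior sample size α+β.
So α+β = 20 and α/(α+β) = 0.77, giving α = 0.77·20 = 15.4 and β = 20 − 15.4 = 4.6.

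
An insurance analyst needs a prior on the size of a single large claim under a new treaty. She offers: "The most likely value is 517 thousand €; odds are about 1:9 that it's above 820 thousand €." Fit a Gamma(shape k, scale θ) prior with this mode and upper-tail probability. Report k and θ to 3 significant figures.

k ≈ 9.82, θ ≈ 58.6

Gamma(k,θ) with k>1 has mode (k−1)θ, so θ = 517/(k−1).
Need P(X < 820) = 0.9 with θ tied to k this way. Start at k = 2, θ = 517: P(X<820) ≈ 0.471.
Too low — raise k to concentrate. Iterating converges to k ≈ 9.82.
Then θ = 517/(9.82−1) ≈ 58.6.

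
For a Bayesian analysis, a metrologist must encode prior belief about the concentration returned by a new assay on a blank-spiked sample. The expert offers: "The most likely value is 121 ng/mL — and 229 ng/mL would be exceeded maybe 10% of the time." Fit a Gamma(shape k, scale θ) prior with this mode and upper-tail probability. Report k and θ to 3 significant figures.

k ≈ 5.7, θ ≈ 25.8

Gamma(k,θ) with k>1 has mode (k−1)θ, so θ = 121/(k−1).
Need P(X < 229) = 0.9 with θ tied to k this way. Start at k = 2, θ = 121: P(X<229) ≈ 0.564.
Too low — raise k to concentrate. Iterating converges to k ≈ 5.7.
Then θ = 121/(5.7−1) ≈ 25.8.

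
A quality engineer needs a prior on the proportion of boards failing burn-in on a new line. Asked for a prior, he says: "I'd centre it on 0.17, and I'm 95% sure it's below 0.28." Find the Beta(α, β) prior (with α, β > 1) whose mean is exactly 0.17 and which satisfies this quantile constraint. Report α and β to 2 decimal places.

α ≈ 6.25, β ≈ 30.52

With mean 0.17 fixed, write α = 0.17s, β = 0.83s where s = α+β.
Need P(θ < 0.28) = 0.95 under Beta(0.17s, 0.83s). Normal approximation: (q−m)/√(m(1−m)/s) ≈ z_{0.95} = 1.64, so s ≈ 0.17·0.83·(1.64)²/(0.28−0.17)² = 31.5.
At s = 31.5: P(θ<0.28) ≈ 0.938. Adjusting to match 0.95 gives s ≈ 36.77.
So α = 0.17·36.77 ≈ 6.25, β = 0.83·36.77 ≈ 30.52.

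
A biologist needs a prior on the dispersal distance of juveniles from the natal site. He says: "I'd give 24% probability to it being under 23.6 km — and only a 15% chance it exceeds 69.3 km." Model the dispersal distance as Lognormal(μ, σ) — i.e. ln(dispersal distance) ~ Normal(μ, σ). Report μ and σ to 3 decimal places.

If T ~ Lognormal(μ,σ) then ln T ~ Normal(μ,σ), so the p-quantile of ln T is μ + z_p·σ.
ln(23.6) = 3.161 and ln(69.3) = 4.238; z_{0.24} = -0.7063, z_{0.85} = 1.036.
σ = (4.238 − 3.161)/(1.036 − (-0.7063)) = 0.618.
μ = 3.161 − (-0.7063)·0.618 = 3.598.

μ ≈ 3.598, σ ≈ 0.618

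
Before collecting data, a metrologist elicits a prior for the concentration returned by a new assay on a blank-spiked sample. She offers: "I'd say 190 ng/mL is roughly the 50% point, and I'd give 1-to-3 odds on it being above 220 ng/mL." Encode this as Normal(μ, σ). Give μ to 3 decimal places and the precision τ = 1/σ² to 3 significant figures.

For Normal(μ,σ), the p-quantile is μ + z_p·σ. Here z_{0.5} = 0, z_{0.75} = 0.6745.
So 190 = μ + 0σ and 220 = μ + 0.6745σ.
Subtracting: σ = (220 − 190)/(0.6745 − (0)) = 44.478.
Then μ = 190 − (0)·44.478 = 190.000.
Precision τ = 1/σ² = 1/44.48² = 0.000505.

μ = 190.000, τ = 0.000505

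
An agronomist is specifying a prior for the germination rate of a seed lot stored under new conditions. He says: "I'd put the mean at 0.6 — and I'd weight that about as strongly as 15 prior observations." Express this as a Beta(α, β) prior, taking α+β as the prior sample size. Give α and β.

Under the effective-sample-size interpretation, Beta(α, β) has prior mean α/(α+β) and prior sample size α+β.
So α+β = 15 and α/(α+β) = 0.6, giving α = 0.6·15 = 9 and β = 15 − 9 = 6.

α = 9, β = 6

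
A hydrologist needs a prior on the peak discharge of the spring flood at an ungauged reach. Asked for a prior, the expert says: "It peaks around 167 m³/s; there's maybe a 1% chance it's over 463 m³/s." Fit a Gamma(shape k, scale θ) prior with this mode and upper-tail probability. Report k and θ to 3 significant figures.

k ≈ 5.41, θ ≈ 37.9

Gamma(k,θ) with k>1 has mode (k−1)θ, so θ = 167/(k−1).
Need P(X < 463) = 0.99 with θ tied to k this way. Start at k = 2, θ = 167: P(X<463) ≈ 0.764.
Too low — raise k to concentrate. Iterating converges to k ≈ 5.41.
Then θ = 167/(5.41−1) ≈ 37.9.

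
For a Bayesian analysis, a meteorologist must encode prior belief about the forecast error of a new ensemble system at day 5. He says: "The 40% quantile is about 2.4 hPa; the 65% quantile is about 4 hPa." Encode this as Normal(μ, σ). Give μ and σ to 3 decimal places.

The p-quantile of Normal(μ,σ) is μ + z_p·σ, with z_{0.4} = -0.2533 and z_{0.65} = 0.3853.
Eliminate σ: μ = (z₂·x₁ − z₁·x₂)/(z₂ − z₁) = (0.3853·2.4 − (-0.2533)·4)/0.6387 = 3.035.
Then σ = (x₂ − x₁)/(z₂ − z₁) = (4 − 2.4)/0.6387 = 2.505.

μ = 3.035, σ = 2.505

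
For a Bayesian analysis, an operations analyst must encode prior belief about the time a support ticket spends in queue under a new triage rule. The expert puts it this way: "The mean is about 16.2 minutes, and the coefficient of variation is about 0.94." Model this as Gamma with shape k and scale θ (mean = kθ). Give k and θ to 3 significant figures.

For Gamma(k, scale θ): mean = kθ, variance = kθ², so CV = 1/√k.
CV = 0.94, hence k = 1/CV² = 1.13.
Then θ = mean/k = 16.2/1.13 = 14.3.

k ≈ 1.13, θ ≈ 14.3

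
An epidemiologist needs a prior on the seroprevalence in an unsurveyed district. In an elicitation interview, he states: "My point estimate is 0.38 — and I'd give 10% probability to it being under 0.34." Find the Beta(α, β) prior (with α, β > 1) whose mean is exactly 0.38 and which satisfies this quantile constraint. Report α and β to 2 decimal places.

With mean 0.38 fixed, write α = 0.38s, β = 0.62s where s = α+β.
Need P(θ < 0.34) = 0.1 under Beta(0.38s, 0.62s). Normal approximation: (q−m)/√(m(1−m)/s) ≈ z_{0.1} = -1.28, so s ≈ 0.38·0.62·(-1.28)²/(0.34−0.38)² = 241.8.
At s = 241.8: P(θ<0.34) ≈ 0.099. Adjusting to match 0.1 gives s ≈ 238.85.
So α = 0.38·238.85 ≈ 90.76, β = 0.62·238.85 ≈ 148.09.

α ≈ 90.76, β ≈ 148.09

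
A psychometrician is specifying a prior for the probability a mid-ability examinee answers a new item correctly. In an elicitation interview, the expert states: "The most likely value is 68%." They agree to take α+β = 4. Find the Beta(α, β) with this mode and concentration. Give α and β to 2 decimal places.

For α,β > 1 the Beta mode is (α−1)/(α+β−2). With α+β = 4, the mode is (α−1)/2.
Set (α−1)/2 = 0.68 → α = 1 + 0.68·2 = 2.36.
β = 4 − α = 1.64.

α = 2.36, β = 1.64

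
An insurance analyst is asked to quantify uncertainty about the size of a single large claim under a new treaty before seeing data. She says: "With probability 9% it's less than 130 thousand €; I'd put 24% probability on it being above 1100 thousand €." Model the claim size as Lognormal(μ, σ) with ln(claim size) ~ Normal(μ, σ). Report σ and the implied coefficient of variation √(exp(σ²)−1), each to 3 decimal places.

σ ≈ 1.043, CV ≈ 1.403

If T ~ Lognormal(μ,σ) then ln T ~ Normal(μ,σ), so the p-quantile of ln T is μ + z_p·σ.
ln(130) = 4.868 and ln(1100) = 7.003; z_{0.09} = -1.341, z_{0.76} = 0.7063.
σ = (7.003 − 4.868)/(0.7063 − (-1.341)) = 1.043.
μ = 4.868 − (-1.341)·1.043 = 6.266.
CV = √(exp(σ²)−1) = √(exp(1.0883)−1) = 1.403.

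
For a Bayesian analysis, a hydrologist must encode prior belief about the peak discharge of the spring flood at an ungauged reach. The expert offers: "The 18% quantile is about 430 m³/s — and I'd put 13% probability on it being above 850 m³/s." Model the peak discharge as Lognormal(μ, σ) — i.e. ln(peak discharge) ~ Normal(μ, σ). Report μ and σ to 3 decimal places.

μ ≈ 6.369, σ ≈ 0.334

If T ~ Lognormal(μ,σ) then ln T ~ Normal(μ,σ), so the p-quantile of ln T is μ + z_p·σ.
ln(430) = 6.064 and ln(850) = 6.745; z_{0.18} = -0.9154, z_{0.87} = 1.126.
σ = (6.745 − 6.064)/(1.126 − (-0.9154)) = 0.334.
μ = 6.064 − (-0.9154)·0.334 = 6.369.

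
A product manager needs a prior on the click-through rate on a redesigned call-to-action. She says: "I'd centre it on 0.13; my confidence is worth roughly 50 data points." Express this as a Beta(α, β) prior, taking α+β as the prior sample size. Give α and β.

α = 6.5, β = 43.5

Under the effective-sample-size interpretation, Beta(α, β) has prior mean α/(α+β) and prior sample size α+β.
So α+β = 50 and α/(α+β) = 0.13, giving α = 0.13·50 = 6.5 and β = 50 − 6.5 = 43.5.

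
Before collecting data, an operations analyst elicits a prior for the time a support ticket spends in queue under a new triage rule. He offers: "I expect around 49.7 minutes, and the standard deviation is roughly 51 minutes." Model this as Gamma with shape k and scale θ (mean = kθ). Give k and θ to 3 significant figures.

For Gamma(k, scale θ): mean = kθ, variance = kθ², so CV = 1/√k.
CV = SD/mean = 51/49.7 = 1.026, hence k = 1/CV² = 0.95.
Then θ = mean/k = 49.7/0.95 = 52.3.

k ≈ 0.95, θ ≈ 52.3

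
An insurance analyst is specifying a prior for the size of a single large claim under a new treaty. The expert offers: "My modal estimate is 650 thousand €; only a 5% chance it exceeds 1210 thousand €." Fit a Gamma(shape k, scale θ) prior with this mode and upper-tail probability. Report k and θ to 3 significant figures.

k ≈ 8.21, θ ≈ 90.2

Gamma(k,θ) with k>1 has mode (k−1)θ, so θ = 650/(k−1).
Need P(X < 1210) = 0.95 with θ tied to k this way. Start at k = 2, θ = 650: P(X<1210) ≈ 0.555.
Too low — raise k to concentrate. Iterating converges to k ≈ 8.21.
Then θ = 650/(8.21−1) ≈ 90.2.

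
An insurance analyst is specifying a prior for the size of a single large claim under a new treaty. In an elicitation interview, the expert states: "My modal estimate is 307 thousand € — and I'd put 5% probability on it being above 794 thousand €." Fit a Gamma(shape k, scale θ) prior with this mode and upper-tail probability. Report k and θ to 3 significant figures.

Gamma(k,θ) with k>1 has mode (k−1)θ, so θ = 307/(k−1).
Need P(X < 794) = 0.95 with θ tied to k this way. Start at k = 2, θ = 307: P(X<794) ≈ 0.730.
Too low — raise k to concentrate. Iterating converges to k ≈ 4.
Then θ = 307/(4−1) ≈ 102.

k ≈ 4, θ ≈ 102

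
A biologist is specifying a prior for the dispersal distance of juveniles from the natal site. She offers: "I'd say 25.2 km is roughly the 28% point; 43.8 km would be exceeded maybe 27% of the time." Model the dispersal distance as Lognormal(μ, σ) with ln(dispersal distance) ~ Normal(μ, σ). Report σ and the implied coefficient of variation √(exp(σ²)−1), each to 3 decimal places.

If T ~ Lognormal(μ,σ) then ln T ~ Normal(μ,σ), so the p-quantile of ln T is μ + z_p·σ.
ln(25.2) = 3.227 and ln(43.8) = 3.78; z_{0.28} = -0.5828, z_{0.73} = 0.6128.
σ = (3.78 − 3.227)/(0.6128 − (-0.5828)) = 0.462.
μ = 3.227 − (-0.5828)·0.462 = 3.496.
CV = √(exp(σ²)−1) = √(exp(0.2138)−1) = 0.488.

σ ≈ 0.462, CV ≈ 0.488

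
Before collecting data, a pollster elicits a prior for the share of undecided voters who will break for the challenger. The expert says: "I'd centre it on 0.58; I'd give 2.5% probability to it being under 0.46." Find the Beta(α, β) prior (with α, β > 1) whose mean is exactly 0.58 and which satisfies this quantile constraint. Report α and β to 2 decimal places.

α ≈ 38.33, β ≈ 27.75

With mean 0.58 fixed, write α = 0.58s, β = 0.42s where s = α+β.
Need P(θ < 0.46) = 0.025 under Beta(0.58s, 0.42s). Normal approximation: (q−m)/√(m(1−m)/s) ≈ z_{0.025} = -1.96, so s ≈ 0.58·0.42·(-1.96)²/(0.46−0.58)² = 65.0.
At s = 65.0: P(θ<0.46) ≈ 0.026. Adjusting to match 0.025 gives s ≈ 66.08.
So α = 0.58·66.08 ≈ 38.33, β = 0.42·66.08 ≈ 27.75.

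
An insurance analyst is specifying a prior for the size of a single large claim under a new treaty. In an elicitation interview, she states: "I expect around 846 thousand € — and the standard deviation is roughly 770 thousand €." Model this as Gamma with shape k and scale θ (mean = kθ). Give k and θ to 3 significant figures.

k ≈ 1.21, θ ≈ 701

For Gamma(k, scale θ): mean = kθ, variance = kθ², so CV = 1/√k.
CV = SD/mean = 770/846 = 0.9102, hence k = 1/CV² = 1.21.
Then θ = mean/k = 846/1.21 = 701.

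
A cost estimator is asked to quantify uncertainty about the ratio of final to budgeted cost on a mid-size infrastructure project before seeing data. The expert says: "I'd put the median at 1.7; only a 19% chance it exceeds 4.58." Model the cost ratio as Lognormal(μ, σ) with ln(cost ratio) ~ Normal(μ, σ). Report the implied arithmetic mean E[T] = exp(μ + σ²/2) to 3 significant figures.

E[T] ≈ 3.22

If T ~ Lognormal(μ,σ) then ln T ~ Normal(μ,σ), so the p-quantile of ln T is μ + z_p·σ.
ln(1.7) = 0.5306 and ln(4.58) = 1.522; z_{0.5} = 0, z_{0.81} = 0.8779.
σ = (1.522 − 0.5306)/(0.8779 − (0)) = 1.129.
μ = 0.5306 − (0)·1.129 = 0.531.
E[T] = exp(μ + σ²/2) = exp(0.531 + 0.6372) = 3.22.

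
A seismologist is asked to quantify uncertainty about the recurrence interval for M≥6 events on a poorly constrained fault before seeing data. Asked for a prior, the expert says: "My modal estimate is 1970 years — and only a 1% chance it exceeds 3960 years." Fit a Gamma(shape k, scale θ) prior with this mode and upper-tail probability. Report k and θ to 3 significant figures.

k ≈ 11.1, θ ≈ 196

Gamma(k,θ) with k>1 has mode (k−1)θ, so θ = 1970/(k−1).
Need P(X < 3960) = 0.99 with θ tied to k this way. Start at k = 2, θ = 1970: P(X<3960) ≈ 0.597.
Too low — raise k to concentrate. Iterating converges to k ≈ 11.1.
Then θ = 1970/(11.1−1) ≈ 196.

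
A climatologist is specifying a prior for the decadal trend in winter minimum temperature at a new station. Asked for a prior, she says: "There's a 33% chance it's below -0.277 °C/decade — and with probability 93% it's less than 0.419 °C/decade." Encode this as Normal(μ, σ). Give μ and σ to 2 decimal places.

The p-quantile of Normal(μ,σ) is μ + z_p·σ, with z_{0.33} = -0.4399 and z_{0.93} = 1.476.
Eliminate σ: μ = (z₂·x₁ − z₁·x₂)/(z₂ − z₁) = (1.476·-0.277 − (-0.4399)·0.419)/1.916 = -0.12.
Then σ = (x₂ − x₁)/(z₂ − z₁) = (0.419 − -0.277)/1.916 = 0.36.

μ = -0.12, σ = 0.36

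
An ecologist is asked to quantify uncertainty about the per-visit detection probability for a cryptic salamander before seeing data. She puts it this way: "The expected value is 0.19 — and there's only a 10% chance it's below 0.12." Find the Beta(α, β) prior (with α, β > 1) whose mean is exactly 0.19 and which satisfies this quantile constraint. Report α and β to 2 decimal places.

With mean 0.19 fixed, write α = 0.19s, β = 0.81s where s = α+β.
Need P(θ < 0.12) = 0.1 under Beta(0.19s, 0.81s). Normal approximation: (q−m)/√(m(1−m)/s) ≈ z_{0.1} = -1.28, so s ≈ 0.19·0.81·(-1.28)²/(0.12−0.19)² = 51.6.
At s = 51.6: P(θ<0.12) ≈ 0.087. Adjusting to match 0.1 gives s ≈ 46.41.
So α = 0.19·46.41 ≈ 8.82, β = 0.81·46.41 ≈ 37.59.

α ≈ 8.82, β ≈ 37.59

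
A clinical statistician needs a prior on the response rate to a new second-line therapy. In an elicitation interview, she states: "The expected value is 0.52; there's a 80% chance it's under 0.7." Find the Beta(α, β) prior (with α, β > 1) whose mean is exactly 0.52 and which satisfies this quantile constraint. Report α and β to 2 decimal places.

α ≈ 2.91, β ≈ 2.68

With mean 0.52 fixed, write α = 0.52s, β = 0.48s where s = α+β.
Need P(θ < 0.7) = 0.8 under Beta(0.52s, 0.48s). Normal approximation: (q−m)/√(m(1−m)/s) ≈ z_{0.8} = 0.842, so s ≈ 0.52·0.48·(0.842)²/(0.7−0.52)² = 5.5.
At s = 5.5: P(θ<0.7) ≈ 0.797. Adjusting to match 0.8 gives s ≈ 5.59.
So α = 0.52·5.59 ≈ 2.91, β = 0.48·5.59 ≈ 2.68.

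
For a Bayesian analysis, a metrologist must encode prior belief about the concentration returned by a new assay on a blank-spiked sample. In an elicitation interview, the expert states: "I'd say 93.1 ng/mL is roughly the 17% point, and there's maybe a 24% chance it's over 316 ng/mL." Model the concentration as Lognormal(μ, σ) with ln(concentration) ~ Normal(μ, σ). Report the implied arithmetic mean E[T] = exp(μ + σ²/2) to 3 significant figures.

E[T] ≈ 246 ng/mL

If T ~ Lognormal(μ,σ) then ln T ~ Normal(μ,σ), so the p-quantile of ln T is μ + z_p·σ.
ln(93.1) = 4.534 and ln(316) = 5.756; z_{0.17} = -0.9542, z_{0.76} = 0.7063.
σ = (5.756 − 4.534)/(0.7063 − (-0.9542)) = 0.736.
μ = 4.534 − (-0.9542)·0.736 = 5.236.
E[T] = exp(μ + σ²/2) = exp(5.236 + 0.2708) = 246 ng/mL.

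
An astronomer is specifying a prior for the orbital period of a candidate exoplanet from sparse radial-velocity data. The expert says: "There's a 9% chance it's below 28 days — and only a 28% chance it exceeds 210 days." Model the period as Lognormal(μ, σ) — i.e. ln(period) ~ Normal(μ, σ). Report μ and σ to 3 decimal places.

If T ~ Lognormal(μ,σ) then ln T ~ Normal(μ,σ), so the p-quantile of ln T is μ + z_p·σ.
ln(28) = 3.332 and ln(210) = 5.347; z_{0.09} = -1.341, z_{0.72} = 0.5828.
σ = (5.347 − 3.332)/(0.5828 − (-1.341)) = 1.047.
μ = 3.332 − (-1.341)·1.047 = 4.737.

μ ≈ 4.737, σ ≈ 1.047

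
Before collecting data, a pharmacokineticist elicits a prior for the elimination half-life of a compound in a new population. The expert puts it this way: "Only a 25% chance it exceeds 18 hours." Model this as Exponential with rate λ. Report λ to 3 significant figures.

λ ≈ 0.077

P(T > 18.0) = e^(−λ·18.0) = 0.25, so λ = −ln(0.25)/18.0 = 0.077.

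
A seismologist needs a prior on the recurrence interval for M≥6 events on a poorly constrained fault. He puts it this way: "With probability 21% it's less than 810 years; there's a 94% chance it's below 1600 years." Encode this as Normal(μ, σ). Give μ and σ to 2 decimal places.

The p-quantile of Normal(μ,σ) is μ + z_p·σ, with z_{0.21} = -0.8064 and z_{0.94} = 1.555.
Eliminate σ: μ = (z₂·x₁ − z₁·x₂)/(z₂ − z₁) = (1.555·810 − (-0.8064)·1600)/2.361 = 1079.81.
Then σ = (x₂ − x₁)/(z₂ − z₁) = (1600 − 810)/2.361 = 334.58.

μ = 1079.81, σ = 334.58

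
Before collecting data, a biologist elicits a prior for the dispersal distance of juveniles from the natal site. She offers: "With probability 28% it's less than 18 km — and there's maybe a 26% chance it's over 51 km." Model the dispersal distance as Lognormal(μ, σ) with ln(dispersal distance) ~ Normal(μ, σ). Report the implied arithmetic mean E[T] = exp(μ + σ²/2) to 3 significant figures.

E[T] ≈ 42.4 km

If T ~ Lognormal(μ,σ) then ln T ~ Normal(μ,σ), so the p-quantile of ln T is μ + z_p·σ.
ln(18) = 2.89 and ln(51) = 3.932; z_{0.28} = -0.5828, z_{0.74} = 0.6433.
σ = (3.932 − 2.89)/(0.6433 − (-0.5828)) = 0.849.
μ = 2.89 − (-0.5828)·0.849 = 3.385.
E[T] = exp(μ + σ²/2) = exp(3.385 + 0.3607) = 42.4 km.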